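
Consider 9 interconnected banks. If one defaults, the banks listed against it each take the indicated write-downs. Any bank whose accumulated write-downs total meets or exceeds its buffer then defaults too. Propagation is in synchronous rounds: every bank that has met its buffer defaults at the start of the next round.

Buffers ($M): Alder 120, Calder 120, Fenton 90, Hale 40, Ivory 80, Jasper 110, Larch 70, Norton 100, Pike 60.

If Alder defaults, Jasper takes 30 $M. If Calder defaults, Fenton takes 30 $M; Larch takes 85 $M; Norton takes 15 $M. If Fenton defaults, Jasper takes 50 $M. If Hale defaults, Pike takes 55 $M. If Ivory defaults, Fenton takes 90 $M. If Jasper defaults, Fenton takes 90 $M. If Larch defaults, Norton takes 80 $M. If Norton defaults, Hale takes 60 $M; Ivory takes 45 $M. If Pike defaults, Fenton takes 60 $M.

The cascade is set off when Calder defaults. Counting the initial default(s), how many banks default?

2

Round 1 — Calder defaults (initial).
  Fenton: +30 → 30 < 90
  Larch: +85 → 85 ≥ 70
  Norton: +15 → 15 < 100
Round 2 — Larch defaults.
  Norton: +80 → 95 < 100
No further defaults.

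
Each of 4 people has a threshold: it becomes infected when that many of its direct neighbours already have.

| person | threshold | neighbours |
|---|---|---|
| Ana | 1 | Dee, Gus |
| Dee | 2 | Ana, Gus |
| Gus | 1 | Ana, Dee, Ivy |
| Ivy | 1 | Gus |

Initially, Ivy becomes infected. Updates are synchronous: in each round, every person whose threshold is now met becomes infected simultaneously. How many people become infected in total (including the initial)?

Round 1 — Ivy becomes infected (initial).
Round 2 — checking thresholds:
  Gus: 1 of 3 neighbours ≥ 1, becomes infected.
Round 3 — checking thresholds:
  Ana: 1 of 2 neighbours ≥ 1, becomes infected.
  Dee: 1 of 2 neighbours < 2, not yet.
Round 4 — checking thresholds:
  Dee: 2 of 2 neighbours ≥ 2, becomes infected.
Round 5 — no new infections; cascade stops.

4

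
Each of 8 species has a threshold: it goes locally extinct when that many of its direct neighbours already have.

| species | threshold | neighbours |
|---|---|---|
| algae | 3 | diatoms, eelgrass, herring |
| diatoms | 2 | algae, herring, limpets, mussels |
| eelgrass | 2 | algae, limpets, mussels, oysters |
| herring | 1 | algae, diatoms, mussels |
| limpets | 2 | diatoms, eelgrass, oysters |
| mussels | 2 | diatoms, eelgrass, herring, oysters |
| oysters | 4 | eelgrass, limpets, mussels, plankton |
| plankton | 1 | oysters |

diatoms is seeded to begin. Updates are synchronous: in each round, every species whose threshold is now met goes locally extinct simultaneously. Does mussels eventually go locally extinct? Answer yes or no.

yes

Round 1 — diatoms goes locally extinct (initial).
Round 2 — checking thresholds:
  algae: 1 of 3 neighbours < 3, holds.
  herring: 1 of 3 neighbours ≥ 1, goes locally extinct.
  limpets: 1 of 3 neighbours < 2, holds.
  mussels: 1 of 4 neighbours < 2, holds.
Round 3 — checking thresholds:
  algae: 2 of 3 neighbours < 3, holds.
  limpets: 1 of 3 neighbours < 2, holds.
  mussels: 2 of 4 neighbours ≥ 2, goes locally extinct.
Round 4 — no new extinctions; cascade stops.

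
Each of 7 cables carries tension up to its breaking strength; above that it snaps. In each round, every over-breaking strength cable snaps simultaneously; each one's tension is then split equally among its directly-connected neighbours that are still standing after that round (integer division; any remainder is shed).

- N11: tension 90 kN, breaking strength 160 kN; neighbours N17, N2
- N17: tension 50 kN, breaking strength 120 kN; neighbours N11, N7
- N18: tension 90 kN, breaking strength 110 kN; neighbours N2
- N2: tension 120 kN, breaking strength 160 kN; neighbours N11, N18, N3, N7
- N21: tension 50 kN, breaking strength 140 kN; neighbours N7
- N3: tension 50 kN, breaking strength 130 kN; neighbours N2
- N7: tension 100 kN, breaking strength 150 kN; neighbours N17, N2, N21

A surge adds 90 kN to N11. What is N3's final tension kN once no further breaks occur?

120

Round 1 — N11 at 180 > 160. N11 snaps.
  N11 sheds 180 kN to N17, N2: 90 each.
    N17: 50+90 = 140 > 120
    N2: 120+90 = 210 > 160
Round 2 — N17, N2 snap.
  N17 sheds 140 kN to N7: 140 each.
    N7: 100+140 = 240 > 150
  N2 sheds 210 kN to N18, N3, N7: 70 each.
    N18: 90+70 = 160 > 110
    N3: 50+70 = 120 ≤ 130
    N7: 240+70 = 310 > 150
Round 3 — N18, N7 snap.
  N18 sheds 160 kN: no online neighbours, lost.
  N7 sheds 310 kN to N21: 310 each.
    N21: 50+310 = 360 > 140
Round 4 — N21 snaps.
  N21 sheds 360 kN: no online neighbours, lost.
No further breaks.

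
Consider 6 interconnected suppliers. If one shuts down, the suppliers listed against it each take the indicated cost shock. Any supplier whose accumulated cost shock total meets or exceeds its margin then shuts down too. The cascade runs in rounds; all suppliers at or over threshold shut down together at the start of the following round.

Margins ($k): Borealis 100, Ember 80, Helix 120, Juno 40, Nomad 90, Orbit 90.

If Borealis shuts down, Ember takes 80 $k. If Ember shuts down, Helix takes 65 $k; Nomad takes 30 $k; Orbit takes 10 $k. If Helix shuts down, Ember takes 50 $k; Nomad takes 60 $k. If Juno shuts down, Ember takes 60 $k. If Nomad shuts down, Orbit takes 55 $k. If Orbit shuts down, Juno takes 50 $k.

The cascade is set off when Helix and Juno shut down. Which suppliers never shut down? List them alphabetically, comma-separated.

Borealis, Orbit

Round 1 — Helix, Juno shut down (initial).
  Ember: +50+60 → 110 ≥ 80
  Nomad: +60 → 60 < 90
Round 2 — Ember shuts down.
  Nomad: +30 → 90 ≥ 90
  Orbit: +10 → 10 < 90
Round 3 — Nomad shuts down.
  Orbit: +55 → 65 < 90
No further shutdowns.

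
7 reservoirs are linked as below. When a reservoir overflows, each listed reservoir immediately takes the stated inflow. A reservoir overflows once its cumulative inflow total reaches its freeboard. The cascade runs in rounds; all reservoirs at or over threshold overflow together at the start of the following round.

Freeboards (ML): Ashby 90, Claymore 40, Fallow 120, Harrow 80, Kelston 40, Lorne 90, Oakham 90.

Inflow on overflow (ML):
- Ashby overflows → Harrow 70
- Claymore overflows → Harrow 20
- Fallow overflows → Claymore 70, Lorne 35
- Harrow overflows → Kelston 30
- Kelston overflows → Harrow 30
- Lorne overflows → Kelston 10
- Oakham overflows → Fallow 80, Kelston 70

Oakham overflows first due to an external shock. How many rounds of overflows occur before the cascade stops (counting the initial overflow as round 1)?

2

Round 1 — Oakham overflows (initial).
  Fallow: +80 → 80 < 120
  Kelston: +70 → 70 ≥ 40
Round 2 — Kelston overflows.
  Harrow: +30 → 30 < 80
No further overflows.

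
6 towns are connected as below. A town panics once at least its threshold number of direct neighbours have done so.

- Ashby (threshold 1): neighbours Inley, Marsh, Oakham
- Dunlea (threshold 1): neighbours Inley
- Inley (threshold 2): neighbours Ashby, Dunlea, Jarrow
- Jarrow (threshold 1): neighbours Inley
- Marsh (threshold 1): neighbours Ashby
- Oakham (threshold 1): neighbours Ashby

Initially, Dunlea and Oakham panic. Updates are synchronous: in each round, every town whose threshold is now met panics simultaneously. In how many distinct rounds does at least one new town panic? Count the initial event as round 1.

4

Round 1 — Dunlea, Oakham panic (initial).
Round 2 — checking thresholds:
  Ashby: 1 of 3 neighbours ≥ 1, panics.
  Inley: 1 of 3 neighbours < 2, holds.
Round 3 — checking thresholds:
  Inley: 2 of 3 neighbours ≥ 2, panics.
  Marsh: 1 of 1 neighbours ≥ 1, panics.
Round 4 — checking thresholds:
  Jarrow: 1 of 1 neighbours ≥ 1, panics.
Round 5 — no new panics; cascade stops.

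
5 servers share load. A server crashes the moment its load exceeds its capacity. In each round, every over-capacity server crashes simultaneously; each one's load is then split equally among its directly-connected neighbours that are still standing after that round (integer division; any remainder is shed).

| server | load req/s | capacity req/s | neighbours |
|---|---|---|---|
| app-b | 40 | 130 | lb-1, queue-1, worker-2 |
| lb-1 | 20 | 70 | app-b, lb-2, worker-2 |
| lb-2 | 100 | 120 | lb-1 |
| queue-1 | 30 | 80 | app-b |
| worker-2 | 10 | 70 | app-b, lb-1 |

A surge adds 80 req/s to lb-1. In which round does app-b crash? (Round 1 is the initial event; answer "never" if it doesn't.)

never

Round 1 — lb-1 at 100 > 70. lb-1 crashes.
  lb-1 sheds 100 req/s to app-b, lb-2, worker-2: 33 each (1 lost).
    app-b: 40+33 = 73 ≤ 130
    lb-2: 100+33 = 133 > 120
    worker-2: 10+33 = 43 ≤ 70
Round 2 — lb-2 crashes.
  lb-2 sheds 133 req/s: no online neighbours, lost.
No further crashes.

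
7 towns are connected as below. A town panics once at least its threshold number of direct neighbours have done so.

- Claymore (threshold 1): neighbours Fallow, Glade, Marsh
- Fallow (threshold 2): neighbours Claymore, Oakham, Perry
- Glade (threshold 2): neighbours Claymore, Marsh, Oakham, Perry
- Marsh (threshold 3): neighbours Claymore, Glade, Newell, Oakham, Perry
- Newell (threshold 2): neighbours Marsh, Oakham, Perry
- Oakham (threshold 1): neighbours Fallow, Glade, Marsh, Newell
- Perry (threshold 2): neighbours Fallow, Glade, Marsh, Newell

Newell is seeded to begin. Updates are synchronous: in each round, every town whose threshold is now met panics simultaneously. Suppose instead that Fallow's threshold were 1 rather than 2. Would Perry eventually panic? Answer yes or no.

With Fallow's threshold at 1:
Round 1 — Newell panics (initial).
Round 2 — checking thresholds:
  Marsh: 1 of 5 neighbours < 3, not yet.
  Oakham: 1 of 4 neighbours ≥ 1, panics.
  Perry: 1 of 4 neighbours < 2, not yet.
Round 3 — checking thresholds:
  Fallow: 1 of 3 neighbours ≥ 1, panics.
  Glade: 1 of 4 neighbours < 2, not yet.
  Marsh: 2 of 5 neighbours < 3, not yet.
  Perry: 1 of 4 neighbours < 2, not yet.
Round 4 — checking thresholds:
  Claymore: 1 of 3 neighbours ≥ 1, panics.
  Glade: 1 of 4 neighbours < 2, not yet.
  Marsh: 2 of 5 neighbours < 3, not yet.
  Perry: 2 of 4 neighbours ≥ 2, panics.
Round 5 — checking thresholds:
  Glade: 3 of 4 neighbours ≥ 2, panics.
  Marsh: 4 of 5 neighbours ≥ 3, panics.
Round 6 — no new panics; cascade stops.

yes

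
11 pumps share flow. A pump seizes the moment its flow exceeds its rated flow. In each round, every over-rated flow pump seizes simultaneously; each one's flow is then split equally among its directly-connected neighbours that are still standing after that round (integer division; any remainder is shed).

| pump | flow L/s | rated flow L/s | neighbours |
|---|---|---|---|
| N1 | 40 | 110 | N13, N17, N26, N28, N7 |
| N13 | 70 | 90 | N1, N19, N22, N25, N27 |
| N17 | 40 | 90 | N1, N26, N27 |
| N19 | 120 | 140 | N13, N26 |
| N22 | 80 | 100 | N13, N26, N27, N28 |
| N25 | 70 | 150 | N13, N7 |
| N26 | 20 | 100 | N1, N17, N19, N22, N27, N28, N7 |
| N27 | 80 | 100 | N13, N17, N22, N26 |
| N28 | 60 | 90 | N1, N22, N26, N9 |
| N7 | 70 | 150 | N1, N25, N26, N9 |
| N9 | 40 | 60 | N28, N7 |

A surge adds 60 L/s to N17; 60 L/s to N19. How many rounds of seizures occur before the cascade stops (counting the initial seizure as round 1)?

Round 1 — N17 at 100 > 90; N19 at 180 > 140. N17, N19 seize.
  N17 sheds 100 L/s to N1, N26, N27: 33 each (1 lost).
    N1: 40+33 = 73 ≤ 110
    N26: 20+33 = 53 ≤ 100
    N27: 80+33 = 113 > 100
  N19 sheds 180 L/s to N13, N26: 90 each.
    N13: 70+90 = 160 > 90
    N26: 53+90 = 143 > 100
Round 2 — N13, N26, N27 seize.
  N13 sheds 160 L/s to N1, N22, N25: 53 each (1 lost).
    N1: 73+53 = 126 > 110
    N22: 80+53 = 133 > 100
    N25: 70+53 = 123 ≤ 150
  N26 sheds 143 L/s to N1, N22, N28, N7: 35 each (3 lost).
    N1: 126+35 = 161 > 110
    N22: 133+35 = 168 > 100
    N28: 60+35 = 95 > 90
    N7: 70+35 = 105 ≤ 150
  N27 sheds 113 L/s to N22: 113 each.
    N22: 168+113 = 281 > 100
Round 3 — N1, N22, N28 seize.
  N1 sheds 161 L/s to N7: 161 each.
    N7: 105+161 = 266 > 150
  N22 sheds 281 L/s: no online neighbours, lost.
  N28 sheds 95 L/s to N9: 95 each.
    N9: 40+95 = 135 > 60
Round 4 — N7, N9 seize.
  N7 sheds 266 L/s to N25: 266 each.
    N25: 123+266 = 389 > 150
  N9 sheds 135 L/s: no online neighbours, lost.
Round 5 — N25 seizes.
  N25 sheds 389 L/s: no online neighbours, lost.
No further seizures.

5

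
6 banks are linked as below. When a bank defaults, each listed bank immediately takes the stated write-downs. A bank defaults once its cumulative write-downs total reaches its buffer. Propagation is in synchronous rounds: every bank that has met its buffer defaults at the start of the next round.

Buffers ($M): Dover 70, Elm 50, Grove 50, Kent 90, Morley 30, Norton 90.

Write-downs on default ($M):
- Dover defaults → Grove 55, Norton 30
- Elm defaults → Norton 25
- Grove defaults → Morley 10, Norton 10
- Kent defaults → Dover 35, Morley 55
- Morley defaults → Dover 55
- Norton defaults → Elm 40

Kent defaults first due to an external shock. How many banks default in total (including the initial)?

Round 1 — Kent defaults (initial).
  Dover: +35 → 35 < 70
  Morley: +55 → 55 ≥ 30
Round 2 — Morley defaults.
  Dover: +55 → 90 ≥ 70
Round 3 — Dover defaults.
  Grove: +55 → 55 ≥ 50
  Norton: +30 → 30 < 90
Round 4 — Grove defaults.
  Norton: +10 → 40 < 90
No further defaults.

4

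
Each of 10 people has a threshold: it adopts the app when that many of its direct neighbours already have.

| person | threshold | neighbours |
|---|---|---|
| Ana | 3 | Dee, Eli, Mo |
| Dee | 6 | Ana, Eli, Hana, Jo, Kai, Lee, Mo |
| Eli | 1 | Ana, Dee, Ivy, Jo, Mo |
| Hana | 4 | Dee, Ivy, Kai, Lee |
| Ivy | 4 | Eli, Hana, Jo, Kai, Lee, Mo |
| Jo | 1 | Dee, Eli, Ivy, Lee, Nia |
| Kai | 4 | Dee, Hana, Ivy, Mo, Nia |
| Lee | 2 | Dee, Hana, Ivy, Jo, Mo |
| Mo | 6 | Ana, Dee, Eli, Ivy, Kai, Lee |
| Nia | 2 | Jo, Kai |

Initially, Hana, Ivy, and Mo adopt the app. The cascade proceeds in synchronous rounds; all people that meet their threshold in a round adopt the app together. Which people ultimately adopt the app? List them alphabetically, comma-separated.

Eli, Hana, Ivy, Jo, Lee, Mo

Round 1 — Hana, Ivy, Mo adopt the app (initial).
Round 2 — checking thresholds:
  Ana: 1 of 3 neighbours < 3, holds.
  Dee: 2 of 7 neighbours < 6, holds.
  Eli: 2 of 5 neighbours ≥ 1, adopts the app.
  Jo: 1 of 5 neighbours ≥ 1, adopts the app.
  Kai: 3 of 5 neighbours < 4, holds.
  Lee: 3 of 5 neighbours ≥ 2, adopts the app.
Round 3 — no new adoptions; cascade stops.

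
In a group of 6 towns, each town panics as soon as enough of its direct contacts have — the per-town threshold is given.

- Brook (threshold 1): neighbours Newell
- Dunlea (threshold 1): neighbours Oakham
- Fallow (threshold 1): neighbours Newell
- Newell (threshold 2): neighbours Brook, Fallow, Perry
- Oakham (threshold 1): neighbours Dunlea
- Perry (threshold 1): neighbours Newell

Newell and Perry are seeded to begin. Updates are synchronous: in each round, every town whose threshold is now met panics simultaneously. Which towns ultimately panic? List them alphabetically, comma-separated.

Round 1 — Newell, Perry panic (initial).
Round 2 — checking thresholds:
  Brook: 1 of 1 neighbours ≥ 1, panics.
  Fallow: 1 of 1 neighbours ≥ 1, panics.
Round 3 — no new panics; cascade stops.

Brook, Fallow, Newell, Perry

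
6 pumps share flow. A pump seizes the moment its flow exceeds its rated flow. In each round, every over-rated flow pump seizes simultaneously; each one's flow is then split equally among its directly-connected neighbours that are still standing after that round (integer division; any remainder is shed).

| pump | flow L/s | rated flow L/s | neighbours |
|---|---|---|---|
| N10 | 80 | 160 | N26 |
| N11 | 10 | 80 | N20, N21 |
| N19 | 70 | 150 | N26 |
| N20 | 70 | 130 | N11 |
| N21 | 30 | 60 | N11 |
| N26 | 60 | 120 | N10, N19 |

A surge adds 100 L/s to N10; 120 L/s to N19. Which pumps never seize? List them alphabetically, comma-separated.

Round 1 — N10 at 180 > 160; N19 at 190 > 150. N10, N19 seize.
  N10 sheds 180 L/s to N26: 180 each.
    N26: 60+180 = 240 > 120
  N19 sheds 190 L/s to N26: 190 each.
    N26: 240+190 = 430 > 120
Round 2 — N26 seizes.
  N26 sheds 430 L/s: no online neighbours, lost.
No further seizures.

N11, N20, N21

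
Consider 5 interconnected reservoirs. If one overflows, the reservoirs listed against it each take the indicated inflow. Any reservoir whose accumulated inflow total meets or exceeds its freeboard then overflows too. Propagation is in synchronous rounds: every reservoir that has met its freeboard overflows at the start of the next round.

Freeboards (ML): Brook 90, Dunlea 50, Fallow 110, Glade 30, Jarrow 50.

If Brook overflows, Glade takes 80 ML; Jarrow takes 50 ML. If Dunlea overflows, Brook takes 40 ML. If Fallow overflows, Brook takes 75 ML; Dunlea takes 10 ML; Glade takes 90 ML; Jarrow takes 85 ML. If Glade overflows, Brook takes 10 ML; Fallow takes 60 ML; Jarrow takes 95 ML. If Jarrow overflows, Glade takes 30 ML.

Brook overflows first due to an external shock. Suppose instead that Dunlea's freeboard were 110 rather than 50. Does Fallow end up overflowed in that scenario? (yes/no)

With Dunlea's freeboard at 110:
Round 1 — Brook overflows (initial).
  Glade: +80 → 80 ≥ 30
  Jarrow: +50 → 50 ≥ 50
Round 2 — Glade, Jarrow overflow.
  Fallow: +60 → 60 < 110
No further overflows.

no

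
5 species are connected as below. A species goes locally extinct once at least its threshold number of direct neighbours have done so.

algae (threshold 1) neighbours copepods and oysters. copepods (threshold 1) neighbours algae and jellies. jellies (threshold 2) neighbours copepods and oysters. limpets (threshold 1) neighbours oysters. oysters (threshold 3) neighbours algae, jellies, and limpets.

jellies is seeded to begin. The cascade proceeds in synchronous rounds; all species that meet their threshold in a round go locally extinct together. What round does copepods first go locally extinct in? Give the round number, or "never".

2

Round 1 — jellies goes locally extinct (initial).
Round 2 — checking thresholds:
  copepods: 1 of 2 neighbours ≥ 1, goes locally extinct.
  oysters: 1 of 3 neighbours < 3, not yet.
Round 3 — checking thresholds:
  algae: 1 of 2 neighbours ≥ 1, goes locally extinct.
  oysters: 1 of 3 neighbours < 3, not yet.
Round 4 — no new extinctions; cascade stops.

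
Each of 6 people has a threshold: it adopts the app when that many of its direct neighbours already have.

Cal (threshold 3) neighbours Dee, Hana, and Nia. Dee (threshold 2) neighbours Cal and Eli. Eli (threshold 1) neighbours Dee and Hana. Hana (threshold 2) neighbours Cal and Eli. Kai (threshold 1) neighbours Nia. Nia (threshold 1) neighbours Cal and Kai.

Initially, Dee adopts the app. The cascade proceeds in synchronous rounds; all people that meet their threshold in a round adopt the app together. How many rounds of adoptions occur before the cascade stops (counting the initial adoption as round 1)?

Round 1 — Dee adopts the app (initial).
Round 2 — checking thresholds:
  Cal: 1 of 3 neighbours < 3, holds.
  Eli: 1 of 2 neighbours ≥ 1, adopts the app.
Round 3 — no new adoptions; cascade stops.

2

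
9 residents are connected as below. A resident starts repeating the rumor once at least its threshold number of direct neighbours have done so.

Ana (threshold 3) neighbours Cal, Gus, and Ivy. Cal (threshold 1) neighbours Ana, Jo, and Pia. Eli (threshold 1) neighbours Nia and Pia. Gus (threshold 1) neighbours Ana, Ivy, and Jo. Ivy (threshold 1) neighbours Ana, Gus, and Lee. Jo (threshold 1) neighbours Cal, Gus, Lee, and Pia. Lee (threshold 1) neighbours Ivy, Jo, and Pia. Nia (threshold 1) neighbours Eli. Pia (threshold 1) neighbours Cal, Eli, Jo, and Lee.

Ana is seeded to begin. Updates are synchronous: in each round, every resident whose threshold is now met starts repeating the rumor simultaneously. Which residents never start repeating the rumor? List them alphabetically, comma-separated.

Round 1 — Ana starts repeating the rumor (initial).
Round 2 — checking thresholds:
  Cal: 1 of 3 neighbours ≥ 1, starts repeating the rumor.
  Gus: 1 of 3 neighbours ≥ 1, starts repeating the rumor.
  Ivy: 1 of 3 neighbours ≥ 1, starts repeating the rumor.
Round 3 — checking thresholds:
  Jo: 2 of 4 neighbours ≥ 1, starts repeating the rumor.
  Lee: 1 of 3 neighbours ≥ 1, starts repeating the rumor.
  Pia: 1 of 4 neighbours ≥ 1, starts repeating the rumor.
Round 4 — checking thresholds:
  Eli: 1 of 2 neighbours ≥ 1, starts repeating the rumor.
Round 5 — checking thresholds:
  Nia: 1 of 1 neighbours ≥ 1, starts repeating the rumor.
Round 6 — no new spreads; cascade stops.

none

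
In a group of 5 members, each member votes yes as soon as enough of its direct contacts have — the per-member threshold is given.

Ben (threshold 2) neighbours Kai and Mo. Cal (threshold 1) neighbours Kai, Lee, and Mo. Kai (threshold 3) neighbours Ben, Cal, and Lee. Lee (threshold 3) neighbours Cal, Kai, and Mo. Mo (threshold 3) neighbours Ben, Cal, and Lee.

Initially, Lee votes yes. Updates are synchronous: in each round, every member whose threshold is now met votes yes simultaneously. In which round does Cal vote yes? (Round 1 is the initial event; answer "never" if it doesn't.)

Round 1 — Lee votes yes (initial).
Round 2 — checking thresholds:
  Cal: 1 of 3 neighbours ≥ 1, votes yes.
  Kai: 1 of 3 neighbours < 3, holds.
  Mo: 1 of 3 neighbours < 3, holds.
Round 3 — no new yes votes; cascade stops.

2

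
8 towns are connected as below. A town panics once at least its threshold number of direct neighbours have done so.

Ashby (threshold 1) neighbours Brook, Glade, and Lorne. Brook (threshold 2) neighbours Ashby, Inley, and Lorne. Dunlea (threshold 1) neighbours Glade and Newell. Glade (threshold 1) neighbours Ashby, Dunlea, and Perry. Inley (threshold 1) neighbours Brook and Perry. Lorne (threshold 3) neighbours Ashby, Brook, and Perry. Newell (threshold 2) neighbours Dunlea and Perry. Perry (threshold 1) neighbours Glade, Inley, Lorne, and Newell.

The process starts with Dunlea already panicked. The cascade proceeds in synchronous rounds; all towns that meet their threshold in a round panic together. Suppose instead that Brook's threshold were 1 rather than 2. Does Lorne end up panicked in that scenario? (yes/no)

With Brook's threshold at 1:
Round 1 — Dunlea panics (initial).
Round 2 — checking thresholds:
  Glade: 1 of 3 neighbours ≥ 1, panics.
  Newell: 1 of 2 neighbours < 2, holds.
Round 3 — checking thresholds:
  Ashby: 1 of 3 neighbours ≥ 1, panics.
  Newell: 1 of 2 neighbours < 2, holds.
  Perry: 1 of 4 neighbours ≥ 1, panics.
Round 4 — checking thresholds:
  Brook: 1 of 3 neighbours ≥ 1, panics.
  Inley: 1 of 2 neighbours ≥ 1, panics.
  Lorne: 2 of 3 neighbours < 3, holds.
  Newell: 2 of 2 neighbours ≥ 2, panics.
Round 5 — checking thresholds:
  Lorne: 3 of 3 neighbours ≥ 3, panics.
Round 6 — no new panics; cascade stops.

yes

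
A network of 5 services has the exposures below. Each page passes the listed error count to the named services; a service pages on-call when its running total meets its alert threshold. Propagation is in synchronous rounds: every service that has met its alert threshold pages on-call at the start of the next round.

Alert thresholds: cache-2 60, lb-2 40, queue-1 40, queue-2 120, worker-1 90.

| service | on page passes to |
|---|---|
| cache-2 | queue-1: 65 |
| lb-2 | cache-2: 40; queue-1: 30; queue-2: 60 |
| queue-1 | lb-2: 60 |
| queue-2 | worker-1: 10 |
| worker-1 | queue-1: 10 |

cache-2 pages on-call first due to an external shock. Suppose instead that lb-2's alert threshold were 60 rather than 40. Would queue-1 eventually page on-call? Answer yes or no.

yes

With lb-2's alert threshold at 60:
Round 1 — cache-2 pages on-call (initial).
  queue-1: +65 → 65 ≥ 40
Round 2 — queue-1 pages on-call.
  lb-2: +60 → 60 ≥ 60
Round 3 — lb-2 pages on-call.
  queue-2: +60 → 60 < 120
No further pages.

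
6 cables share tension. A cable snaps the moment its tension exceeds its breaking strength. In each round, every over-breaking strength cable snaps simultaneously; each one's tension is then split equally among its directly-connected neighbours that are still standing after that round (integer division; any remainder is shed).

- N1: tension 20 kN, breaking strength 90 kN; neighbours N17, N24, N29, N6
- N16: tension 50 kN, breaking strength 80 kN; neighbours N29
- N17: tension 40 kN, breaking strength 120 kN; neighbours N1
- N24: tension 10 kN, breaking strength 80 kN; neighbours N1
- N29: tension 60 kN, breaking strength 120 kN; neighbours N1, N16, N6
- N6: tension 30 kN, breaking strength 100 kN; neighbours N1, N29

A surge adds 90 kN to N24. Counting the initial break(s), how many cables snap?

Round 1 — N24 at 100 > 80. N24 snaps.
  N24 sheds 100 kN to N1: 100 each.
    N1: 20+100 = 120 > 90
Round 2 — N1 snaps.
  N1 sheds 120 kN to N17, N29, N6: 40 each.
    N17: 40+40 = 80 ≤ 120
    N29: 60+40 = 100 ≤ 120
    N6: 30+40 = 70 ≤ 100
No further breaks.

2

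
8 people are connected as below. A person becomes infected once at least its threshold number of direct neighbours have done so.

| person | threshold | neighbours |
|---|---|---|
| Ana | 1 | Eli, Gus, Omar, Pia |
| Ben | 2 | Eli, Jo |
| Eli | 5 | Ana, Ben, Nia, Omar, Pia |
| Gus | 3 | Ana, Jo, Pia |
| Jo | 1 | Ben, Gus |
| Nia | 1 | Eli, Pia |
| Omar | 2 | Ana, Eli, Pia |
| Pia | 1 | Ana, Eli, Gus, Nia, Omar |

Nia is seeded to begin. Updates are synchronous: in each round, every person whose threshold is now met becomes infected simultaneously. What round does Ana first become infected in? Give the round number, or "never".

3

Round 1 — Nia becomes infected (initial).
Round 2 — checking thresholds:
  Eli: 1 of 5 neighbours < 5, below threshold.
  Pia: 1 of 5 neighbours ≥ 1, becomes infected.
Round 3 — checking thresholds:
  Ana: 1 of 4 neighbours ≥ 1, becomes infected.
  Eli: 2 of 5 neighbours < 5, below threshold.
  Gus: 1 of 3 neighbours < 3, below threshold.
  Omar: 1 of 3 neighbours < 2, below threshold.
Round 4 — checking thresholds:
  Eli: 3 of 5 neighbours < 5, below threshold.
  Gus: 2 of 3 neighbours < 3, below threshold.
  Omar: 2 of 3 neighbours ≥ 2, becomes infected.
Round 5 — no new infections; cascade stops.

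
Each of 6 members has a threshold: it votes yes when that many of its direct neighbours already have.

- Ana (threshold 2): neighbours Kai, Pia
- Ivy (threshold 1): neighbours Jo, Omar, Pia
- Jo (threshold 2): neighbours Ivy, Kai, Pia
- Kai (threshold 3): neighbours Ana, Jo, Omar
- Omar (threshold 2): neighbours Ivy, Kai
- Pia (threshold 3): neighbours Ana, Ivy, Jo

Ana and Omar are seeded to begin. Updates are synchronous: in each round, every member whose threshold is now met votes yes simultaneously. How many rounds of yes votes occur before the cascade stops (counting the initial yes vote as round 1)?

Round 1 — Ana, Omar vote yes (initial).
Round 2 — checking thresholds:
  Ivy: 1 of 3 neighbours ≥ 1, votes yes.
  Kai: 2 of 3 neighbours < 3, holds.
  Pia: 1 of 3 neighbours < 3, holds.
Round 3 — no new yes votes; cascade stops.

2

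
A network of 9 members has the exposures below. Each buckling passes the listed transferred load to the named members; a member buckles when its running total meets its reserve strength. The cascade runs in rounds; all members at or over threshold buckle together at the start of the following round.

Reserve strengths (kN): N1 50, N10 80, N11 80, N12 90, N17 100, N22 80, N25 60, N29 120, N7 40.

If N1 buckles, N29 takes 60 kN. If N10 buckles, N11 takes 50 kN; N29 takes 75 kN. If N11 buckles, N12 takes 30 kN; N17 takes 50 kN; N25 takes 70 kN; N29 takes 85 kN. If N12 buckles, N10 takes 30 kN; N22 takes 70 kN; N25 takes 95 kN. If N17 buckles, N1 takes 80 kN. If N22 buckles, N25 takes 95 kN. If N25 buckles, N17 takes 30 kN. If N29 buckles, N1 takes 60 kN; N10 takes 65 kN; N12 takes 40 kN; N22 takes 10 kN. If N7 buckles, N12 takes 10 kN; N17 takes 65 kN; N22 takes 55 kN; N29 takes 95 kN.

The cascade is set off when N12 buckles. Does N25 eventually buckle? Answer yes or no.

Round 1 — N12 buckles (initial).
  N10: +30 → 30 < 80
  N22: +70 → 70 < 80
  N25: +95 → 95 ≥ 60
Round 2 — N25 buckles.
  N17: +30 → 30 < 100
No further bucklings.

yes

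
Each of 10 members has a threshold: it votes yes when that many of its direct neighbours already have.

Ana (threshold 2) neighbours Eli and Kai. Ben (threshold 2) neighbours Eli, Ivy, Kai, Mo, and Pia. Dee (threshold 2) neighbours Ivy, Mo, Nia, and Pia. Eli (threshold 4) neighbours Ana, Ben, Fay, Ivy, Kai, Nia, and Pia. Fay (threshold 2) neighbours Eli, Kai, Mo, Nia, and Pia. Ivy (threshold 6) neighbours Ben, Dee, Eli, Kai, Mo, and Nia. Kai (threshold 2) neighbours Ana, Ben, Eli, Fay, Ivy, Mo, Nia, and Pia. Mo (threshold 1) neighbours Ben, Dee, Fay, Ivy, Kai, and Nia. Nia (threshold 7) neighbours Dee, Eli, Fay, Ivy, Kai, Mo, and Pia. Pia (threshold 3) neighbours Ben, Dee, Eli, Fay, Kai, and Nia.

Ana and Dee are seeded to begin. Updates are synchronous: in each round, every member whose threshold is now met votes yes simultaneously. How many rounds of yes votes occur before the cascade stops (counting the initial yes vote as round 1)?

5

Round 1 — Ana, Dee vote yes (initial).
Round 2 — checking thresholds:
  Eli: 1 of 7 neighbours < 4, not yet.
  Ivy: 1 of 6 neighbours < 6, not yet.
  Kai: 1 of 8 neighbours < 2, not yet.
  Mo: 1 of 6 neighbours ≥ 1, votes yes.
  Nia: 1 of 7 neighbours < 7, not yet.
  Pia: 1 of 6 neighbours < 3, not yet.
Round 3 — checking thresholds:
  Ben: 1 of 5 neighbours < 2, not yet.
  Eli: 1 of 7 neighbours < 4, not yet.
  Fay: 1 of 5 neighbours < 2, not yet.
  Ivy: 2 of 6 neighbours < 6, not yet.
  Kai: 2 of 8 neighbours ≥ 2, votes yes.
  Nia: 2 of 7 neighbours < 7, not yet.
  Pia: 1 of 6 neighbours < 3, not yet.
Round 4 — checking thresholds:
  Ben: 2 of 5 neighbours ≥ 2, votes yes.
  Eli: 2 of 7 neighbours < 4, not yet.
  Fay: 2 of 5 neighbours ≥ 2, votes yes.
  Ivy: 3 of 6 neighbours < 6, not yet.
  Nia: 3 of 7 neighbours < 7, not yet.
  Pia: 2 of 6 neighbours < 3, not yet.
Round 5 — checking thresholds:
  Eli: 4 of 7 neighbours ≥ 4, votes yes.
  Ivy: 4 of 6 neighbours < 6, not yet.
  Nia: 4 of 7 neighbours < 7, not yet.
  Pia: 4 of 6 neighbours ≥ 3, votes yes.
Round 6 — no new yes votes; cascade stops.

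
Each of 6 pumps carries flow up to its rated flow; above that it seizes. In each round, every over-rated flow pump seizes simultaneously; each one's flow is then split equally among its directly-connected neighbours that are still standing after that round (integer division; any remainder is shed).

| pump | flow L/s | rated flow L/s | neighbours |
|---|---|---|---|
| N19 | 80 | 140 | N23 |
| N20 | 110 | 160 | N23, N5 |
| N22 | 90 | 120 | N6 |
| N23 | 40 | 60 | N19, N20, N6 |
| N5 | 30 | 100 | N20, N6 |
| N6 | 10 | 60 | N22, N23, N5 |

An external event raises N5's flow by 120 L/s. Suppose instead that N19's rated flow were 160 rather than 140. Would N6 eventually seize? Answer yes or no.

yes

With N19's rated flow at 160:
Round 1 — N5 at 150 > 100. N5 seizes.
  N5 sheds 150 L/s to N20, N6: 75 each.
    N20: 110+75 = 185 > 160
    N6: 10+75 = 85 > 60
Round 2 — N20, N6 seize.
  N20 sheds 185 L/s to N23: 185 each.
    N23: 40+185 = 225 > 60
  N6 sheds 85 L/s to N22, N23: 42 each (1 lost).
    N22: 90+42 = 132 > 120
    N23: 225+42 = 267 > 60
Round 3 — N22, N23 seize.
  N22 sheds 132 L/s: no online neighbours, lost.
  N23 sheds 267 L/s to N19: 267 each.
    N19: 80+267 = 347 > 160
Round 4 — N19 seizes.
  N19 sheds 347 L/s: no online neighbours, lost.
No further seizures.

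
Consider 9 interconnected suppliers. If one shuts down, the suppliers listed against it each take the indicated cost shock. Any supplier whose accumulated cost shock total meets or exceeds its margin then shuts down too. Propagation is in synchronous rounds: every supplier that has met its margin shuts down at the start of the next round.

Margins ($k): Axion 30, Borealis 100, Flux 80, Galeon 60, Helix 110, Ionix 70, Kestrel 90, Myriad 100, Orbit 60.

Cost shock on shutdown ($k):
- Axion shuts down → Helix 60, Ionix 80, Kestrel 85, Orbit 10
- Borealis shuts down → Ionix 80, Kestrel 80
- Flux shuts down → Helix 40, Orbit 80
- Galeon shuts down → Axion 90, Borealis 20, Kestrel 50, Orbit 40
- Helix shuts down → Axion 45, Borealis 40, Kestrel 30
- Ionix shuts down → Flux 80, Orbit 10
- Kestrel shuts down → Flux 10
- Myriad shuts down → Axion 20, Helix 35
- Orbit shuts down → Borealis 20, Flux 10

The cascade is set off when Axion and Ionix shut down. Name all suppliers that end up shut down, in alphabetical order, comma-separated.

Round 1 — Axion, Ionix shut down (initial).
  Flux: +80 → 80 ≥ 80
  Helix: +60 → 60 < 110
  Kestrel: +85 → 85 < 90
  Orbit: +10+10 → 20 < 60
Round 2 — Flux shuts down.
  Helix: +40 → 100 < 110
  Orbit: +80 → 100 ≥ 60
Round 3 — Orbit shuts down.
  Borealis: +20 → 20 < 100
No further shutdowns.

Axion, Flux, Ionix, Orbit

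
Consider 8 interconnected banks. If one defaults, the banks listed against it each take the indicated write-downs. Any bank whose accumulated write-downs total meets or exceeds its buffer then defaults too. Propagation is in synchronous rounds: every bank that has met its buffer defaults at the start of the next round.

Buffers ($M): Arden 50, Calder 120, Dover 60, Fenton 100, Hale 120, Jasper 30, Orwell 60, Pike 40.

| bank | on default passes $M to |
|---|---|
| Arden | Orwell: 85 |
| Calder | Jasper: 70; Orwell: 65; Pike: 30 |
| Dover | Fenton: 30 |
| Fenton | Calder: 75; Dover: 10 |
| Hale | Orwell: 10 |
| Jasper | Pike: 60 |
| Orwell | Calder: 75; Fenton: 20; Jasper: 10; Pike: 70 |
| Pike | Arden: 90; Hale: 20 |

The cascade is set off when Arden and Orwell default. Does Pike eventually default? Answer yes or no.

yes

Round 1 — Arden, Orwell default (initial).
  Calder: +75 → 75 < 120
  Fenton: +20 → 20 < 100
  Jasper: +10 → 10 < 30
  Pike: +70 → 70 ≥ 40
Round 2 — Pike defaults.
  Hale: +20 → 20 < 120
No further defaults.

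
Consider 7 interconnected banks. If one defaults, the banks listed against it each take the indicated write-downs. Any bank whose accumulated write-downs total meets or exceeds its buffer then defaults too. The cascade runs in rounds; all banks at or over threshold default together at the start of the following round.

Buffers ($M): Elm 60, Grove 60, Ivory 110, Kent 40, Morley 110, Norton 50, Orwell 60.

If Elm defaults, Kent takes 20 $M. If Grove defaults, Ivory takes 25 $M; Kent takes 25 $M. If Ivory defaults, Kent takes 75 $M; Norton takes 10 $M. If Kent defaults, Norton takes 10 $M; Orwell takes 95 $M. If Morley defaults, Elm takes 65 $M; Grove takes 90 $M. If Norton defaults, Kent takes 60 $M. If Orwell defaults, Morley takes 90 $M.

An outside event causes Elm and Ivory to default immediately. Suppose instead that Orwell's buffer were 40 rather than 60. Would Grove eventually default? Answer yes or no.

With Orwell's buffer at 40:
Round 1 — Elm, Ivory default (initial).
  Kent: +20+75 → 95 ≥ 40
  Norton: +10 → 10 < 50
Round 2 — Kent defaults.
  Norton: +10 → 20 < 50
  Orwell: +95 → 95 ≥ 40
Round 3 — Orwell defaults.
  Morley: +90 → 90 < 110
No further defaults.

no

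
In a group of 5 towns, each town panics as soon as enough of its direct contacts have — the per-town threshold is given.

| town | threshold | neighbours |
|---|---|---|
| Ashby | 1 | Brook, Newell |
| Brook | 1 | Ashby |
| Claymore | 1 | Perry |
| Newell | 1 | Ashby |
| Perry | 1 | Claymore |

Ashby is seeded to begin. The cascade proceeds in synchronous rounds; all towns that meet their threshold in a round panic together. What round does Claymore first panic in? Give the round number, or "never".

never

Round 1 — Ashby panics (initial).
Round 2 — checking thresholds:
  Brook: 1 of 1 neighbours ≥ 1, panics.
  Newell: 1 of 1 neighbours ≥ 1, panics.
Round 3 — no new panics; cascade stops.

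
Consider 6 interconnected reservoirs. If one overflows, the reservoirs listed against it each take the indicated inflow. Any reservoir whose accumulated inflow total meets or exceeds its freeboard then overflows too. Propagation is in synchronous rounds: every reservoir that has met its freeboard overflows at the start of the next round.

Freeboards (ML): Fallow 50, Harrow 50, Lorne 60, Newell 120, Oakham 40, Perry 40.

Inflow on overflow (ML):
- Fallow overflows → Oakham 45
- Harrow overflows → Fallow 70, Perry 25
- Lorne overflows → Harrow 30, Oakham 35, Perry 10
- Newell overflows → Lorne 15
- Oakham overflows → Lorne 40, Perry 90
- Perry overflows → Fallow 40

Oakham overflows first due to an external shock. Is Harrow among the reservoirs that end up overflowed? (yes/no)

no

Round 1 — Oakham overflows (initial).
  Lorne: +40 → 40 < 60
  Perry: +90 → 90 ≥ 40
Round 2 — Perry overflows.
  Fallow: +40 → 40 < 50
No further overflows.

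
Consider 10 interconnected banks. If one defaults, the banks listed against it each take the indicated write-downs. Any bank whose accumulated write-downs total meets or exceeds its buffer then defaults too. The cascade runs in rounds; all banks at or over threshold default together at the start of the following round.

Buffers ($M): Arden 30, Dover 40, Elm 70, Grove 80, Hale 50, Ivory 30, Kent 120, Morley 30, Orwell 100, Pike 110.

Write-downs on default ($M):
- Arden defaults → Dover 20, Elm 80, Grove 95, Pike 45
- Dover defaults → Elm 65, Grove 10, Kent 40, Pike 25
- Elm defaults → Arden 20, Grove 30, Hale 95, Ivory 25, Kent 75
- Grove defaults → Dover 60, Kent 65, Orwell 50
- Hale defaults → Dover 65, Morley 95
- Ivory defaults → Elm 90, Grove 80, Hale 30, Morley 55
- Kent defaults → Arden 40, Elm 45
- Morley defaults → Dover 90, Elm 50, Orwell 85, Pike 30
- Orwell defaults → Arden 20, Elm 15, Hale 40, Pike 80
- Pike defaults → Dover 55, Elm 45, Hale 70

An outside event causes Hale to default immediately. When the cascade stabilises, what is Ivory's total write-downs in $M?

25

Round 1 — Hale defaults (initial).
  Dover: +65 → 65 ≥ 40
  Morley: +95 → 95 ≥ 30
Round 2 — Dover, Morley default.
  Elm: +65+50 → 115 ≥ 70
  Grove: +10 → 10 < 80
  Kent: +40 → 40 < 120
  Orwell: +85 → 85 < 100
  Pike: +25+30 → 55 < 110
Round 3 — Elm defaults.
  Arden: +20 → 20 < 30
  Grove: +30 → 40 < 80
  Ivory: +25 → 25 < 30
  Kent: +75 → 115 < 120
No further defaults.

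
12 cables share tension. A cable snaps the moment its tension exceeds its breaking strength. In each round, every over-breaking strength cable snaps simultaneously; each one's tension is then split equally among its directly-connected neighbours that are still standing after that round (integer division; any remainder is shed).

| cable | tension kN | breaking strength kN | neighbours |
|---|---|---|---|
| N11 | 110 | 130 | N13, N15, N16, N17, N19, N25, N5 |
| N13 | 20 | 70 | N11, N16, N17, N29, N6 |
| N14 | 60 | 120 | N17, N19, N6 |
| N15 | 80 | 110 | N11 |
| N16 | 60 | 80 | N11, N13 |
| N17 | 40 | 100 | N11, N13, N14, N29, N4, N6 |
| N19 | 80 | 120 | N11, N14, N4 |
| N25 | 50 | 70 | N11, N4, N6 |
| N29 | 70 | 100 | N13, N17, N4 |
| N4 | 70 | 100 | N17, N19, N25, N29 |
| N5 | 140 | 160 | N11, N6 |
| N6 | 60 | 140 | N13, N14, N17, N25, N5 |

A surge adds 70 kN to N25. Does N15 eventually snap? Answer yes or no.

no

Round 1 — N25 at 120 > 70. N25 snaps.
  N25 sheds 120 kN to N11, N4, N6: 40 each.
    N11: 110+40 = 150 > 130
    N4: 70+40 = 110 > 100
    N6: 60+40 = 100 ≤ 140
Round 2 — N11, N4 snap.
  N11 sheds 150 kN to N13, N15, N16, N17, N19, N5: 25 each.
    N13: 20+25 = 45 ≤ 70
    N15: 80+25 = 105 ≤ 110
    N16: 60+25 = 85 > 80
    N17: 40+25 = 65 ≤ 100
    N19: 80+25 = 105 ≤ 120
    N5: 140+25 = 165 > 160
  N4 sheds 110 kN to N17, N19, N29: 36 each (2 lost).
    N17: 65+36 = 101 > 100
    N19: 105+36 = 141 > 120
    N29: 70+36 = 106 > 100
Round 3 — N16, N17, N19, N29, N5 snap.
  N16 sheds 85 kN to N13: 85 each.
    N13: 45+85 = 130 > 70
  N17 sheds 101 kN to N13, N14, N6: 33 each (2 lost).
    N13: 130+33 = 163 > 70
    N14: 60+33 = 93 ≤ 120
    N6: 100+33 = 133 ≤ 140
  N19 sheds 141 kN to N14: 141 each.
    N14: 93+141 = 234 > 120
  N29 sheds 106 kN to N13: 106 each.
    N13: 163+106 = 269 > 70
  N5 sheds 165 kN to N6: 165 each.
    N6: 133+165 = 298 > 140
Round 4 — N13, N14, N6 snap.
  N13 sheds 269 kN: no online neighbours, lost.
  N14 sheds 234 kN: no online neighbours, lost.
  N6 sheds 298 kN: no online neighbours, lost.
No further breaks.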